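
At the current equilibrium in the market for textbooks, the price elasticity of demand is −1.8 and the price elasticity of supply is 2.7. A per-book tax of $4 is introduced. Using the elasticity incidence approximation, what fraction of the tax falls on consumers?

Incidence ratio: consumers' share ≈ εs / (εs + |εd|) = 2.7 / (2.7 + 1.8) = 0.6.
Supply is the more elastic side, so consumers bear the larger share.

Consumers' share ≈ 0.6.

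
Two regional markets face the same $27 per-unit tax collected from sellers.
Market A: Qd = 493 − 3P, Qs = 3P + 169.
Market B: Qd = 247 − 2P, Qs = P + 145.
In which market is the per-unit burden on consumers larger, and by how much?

Market A, by $4.5.

Market A: pre-tax P* = $54, Q* = 331; post-tax Q = 290.5; per-unit burden on consumers = $13.5.
Market B: pre-tax P* = $34, Q* = 179; post-tax Q = 161; per-unit burden on consumers = $9.
Difference: $13.5 vs $9 → market A is larger by $4.5.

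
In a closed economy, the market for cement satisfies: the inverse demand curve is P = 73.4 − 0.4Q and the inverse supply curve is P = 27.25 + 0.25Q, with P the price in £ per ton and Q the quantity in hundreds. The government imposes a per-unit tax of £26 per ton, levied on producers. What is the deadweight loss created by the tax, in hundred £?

Deadweight loss = £520 hundred.

Inverting to Q(P) form: Qd = 183.5 − 2.5P; Qs = 4P − 109.
Before the tax: set 183.5 − 2.5P = 4P − 109 → P* = £45, Q* = 71.
With the tax collected from producers, supply shifts: Qs = 4(P − 26) − 109.
Solving gives Q = 31 with buyers paying £61 and producers receiving £35 (the £26 wedge).
Quantity falls by |ΔQ| = |71 − 31| = 40.
DWL = ½ · t · |ΔQ| = ½ · 26 · 40 = £520.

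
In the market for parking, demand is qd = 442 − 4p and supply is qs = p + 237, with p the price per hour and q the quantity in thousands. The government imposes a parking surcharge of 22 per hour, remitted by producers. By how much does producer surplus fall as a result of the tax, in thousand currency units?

Without the tax, 442 − 4p = p + 237 gives 5p = 205, so p* = 41 and q* = 278.
With the tax collected from producers, supply shifts: qs = (p − 22) + 237.
Solving gives q = 260.4 with consumers paying 45.4 and producers receiving 23.4 (the 22 wedge).
ΔPS is the trapezoid between Q = 260.4 and Q = 278 of height 17.6: ½ · (278 + 260.4) · 17.6 = 4737.92.

Producer surplus falls by 4737.92 thousand.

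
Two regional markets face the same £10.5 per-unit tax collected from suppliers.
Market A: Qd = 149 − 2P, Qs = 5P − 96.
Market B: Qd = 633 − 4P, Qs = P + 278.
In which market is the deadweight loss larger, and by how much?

Market A: pre-tax P* = £35, Q* = 79; post-tax Q = 64; deadweight loss = £78.75.
Market B: pre-tax P* = £71, Q* = 349; post-tax Q = 340.6; deadweight loss = £44.1.
Difference: £78.75 vs £44.1 → market A is larger by £34.65.

Market A, by £34.65.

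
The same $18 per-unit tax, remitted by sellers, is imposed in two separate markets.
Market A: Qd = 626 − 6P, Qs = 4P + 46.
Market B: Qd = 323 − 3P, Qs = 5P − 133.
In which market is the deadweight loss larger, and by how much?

Market A: pre-tax P* = $58, Q* = 278; post-tax Q = 234.8; deadweight loss = $388.8.
Market B: pre-tax P* = $57, Q* = 152; post-tax Q = 118.25; deadweight loss = $303.75.
Difference: $388.8 vs $303.75 → market A is larger by $85.05.

Market A, by $85.05.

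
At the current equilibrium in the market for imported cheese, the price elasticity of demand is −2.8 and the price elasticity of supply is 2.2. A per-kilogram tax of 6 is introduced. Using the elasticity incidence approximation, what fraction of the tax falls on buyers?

Buyers' share ≈ 0.44.

Incidence ratio: buyers' share ≈ εs / (εs + |εd|) = 2.2 / (2.2 + 2.8) = 0.44.
Supply is the less elastic side, so buyers bear the smaller share.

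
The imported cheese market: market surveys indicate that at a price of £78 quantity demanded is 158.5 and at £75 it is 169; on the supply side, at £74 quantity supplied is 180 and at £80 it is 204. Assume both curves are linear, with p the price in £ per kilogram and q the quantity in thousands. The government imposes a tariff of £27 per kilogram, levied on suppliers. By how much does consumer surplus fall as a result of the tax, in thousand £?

Demand slope: (169 − 158.5)/(75 − 78) = -3.5, so qd = 431.5 − 3.5p.
Supply slope: (204 − 180)/(80 − 74) = 4, so qs = 4p − 116.
Before the tax: set 431.5 − 3.5p = 4p − 116 → p* = £73, q* = 176.
With the tax collected from suppliers, supply shifts: qs = 4(p − 27) − 116.
Solving gives q = 125.6 with buyers paying £87.4 and suppliers receiving £60.4 (the £27 wedge).
ΔCS is the trapezoid between Q = 125.6 and Q = 176 of height £14.4: ½ · (176 + 125.6) · 14.4 = £2171.52.

Consumer surplus falls by £2171.52 thousand.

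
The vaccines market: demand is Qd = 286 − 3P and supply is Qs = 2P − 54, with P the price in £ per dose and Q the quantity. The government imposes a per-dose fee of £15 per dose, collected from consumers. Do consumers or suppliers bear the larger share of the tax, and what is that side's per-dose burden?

Suppliers bear the larger share: £9 per dose.

Without the tax, 286 − 3P = 2P − 54 gives 5P = 340, so P* = £68 and Q* = 82.
With the tax collected from consumers, demand (in seller-price terms) shifts: Qd = 286 − 3(P + 15).
Solving gives Q = 64 with consumers paying £74 and suppliers receiving £59 (the £15 wedge).
Per-dose burden: consumers £6, suppliers £9.
Suppliers take the larger share because supply is less price-elastic here (demand slope 3 vs supply slope 2).
The less price-elastic side of the market bears the larger share of a per-unit tax.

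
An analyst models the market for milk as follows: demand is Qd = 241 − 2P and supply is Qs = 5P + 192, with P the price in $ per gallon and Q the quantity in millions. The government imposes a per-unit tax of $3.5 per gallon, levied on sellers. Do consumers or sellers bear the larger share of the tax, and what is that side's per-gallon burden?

Consumers bear the larger share: $2.5 per gallon.

Without the tax, 241 − 2P = 5P + 192 gives 7P = 49, so P* = $7 and Q* = 227.
With the tax collected from sellers, supply shifts: Qs = 5(P − 3.5) + 192.
New equilibrium: consumers pay $9.5, sellers receive $6, Q = 222. (Wedge: Pb − Ps = 3.5.)
Per-gallon burden: consumers $2.5, sellers $1.
Consumers take the larger share because demand is less price-elastic here (demand slope 2 vs supply slope 5).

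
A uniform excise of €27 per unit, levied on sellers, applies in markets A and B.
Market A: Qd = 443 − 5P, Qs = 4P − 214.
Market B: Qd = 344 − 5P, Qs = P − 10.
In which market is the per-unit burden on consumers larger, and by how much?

Market A: pre-tax P* = €73, Q* = 78; post-tax Q = 18; per-unit burden on consumers = €12.
Market B: pre-tax P* = €59, Q* = 49; post-tax Q = 26.5; per-unit burden on consumers = €4.5.
Difference: €12 vs €4.5 → market A is larger by €7.5.

Market A, by €7.5.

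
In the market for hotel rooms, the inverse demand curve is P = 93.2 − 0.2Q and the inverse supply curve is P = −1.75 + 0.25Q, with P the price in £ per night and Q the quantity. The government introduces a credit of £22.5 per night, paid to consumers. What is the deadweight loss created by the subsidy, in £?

Deadweight loss = £562.5.

Rewrite in direct form: Qd = 466 − 5P and Qs = 4P + 7.
Without the subsidy, 466 − 5P = 4P + 7 gives 9P = 459, so P* = £51 and Q* = 211.
With a per-unit subsidy paid to consumers, each effectively pays P − 22.5, so demand becomes Qd = 466 − 5(P − 22.5).
New equilibrium: consumers pay £41, sellers receive £63.5, Q = 261. (Wedge: Pb − Ps = −22.5.)
Quantity rises by |ΔQ| = |211 − 261| = 50.
DWL = ½ · t · |ΔQ| = ½ · 22.5 · 50 = £562.5.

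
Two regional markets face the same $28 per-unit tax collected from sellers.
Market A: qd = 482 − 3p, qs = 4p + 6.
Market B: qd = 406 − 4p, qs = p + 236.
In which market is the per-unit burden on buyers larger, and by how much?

Market A, by $10.4.

Market A: pre-tax p* = $68, q* = 278; post-tax q = 230; per-unit burden on buyers = $16.
Market B: pre-tax p* = $34, q* = 270; post-tax q = 247.6; per-unit burden on buyers = $5.6.
Difference: $16 vs $5.6 → market A is larger by $10.4.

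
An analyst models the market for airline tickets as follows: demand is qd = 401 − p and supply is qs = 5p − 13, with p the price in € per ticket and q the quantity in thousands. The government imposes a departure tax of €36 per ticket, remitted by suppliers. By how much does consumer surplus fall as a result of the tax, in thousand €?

Consumer surplus falls by €9510 thousand.

Before the tax: set 401 − p = 5p − 13 → p* = €69, q* = 332.
With the tax collected from suppliers, supply shifts: qs = 5(p − 36) − 13.
Solving gives q = 302 with buyers paying €99 and suppliers receiving €63 (the €36 wedge).
ΔCS is the trapezoid between Q = 302 and Q = 332 of height €30: ½ · (332 + 302) · 30 = €9510.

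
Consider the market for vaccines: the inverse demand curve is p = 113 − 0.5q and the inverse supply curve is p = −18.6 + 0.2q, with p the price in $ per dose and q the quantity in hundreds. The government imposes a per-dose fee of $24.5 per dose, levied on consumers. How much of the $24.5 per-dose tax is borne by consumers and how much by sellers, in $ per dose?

Consumers bear $17.5 per dose; sellers bear $7 per dose.

Rewrite in direct form: qd = 226 − 2p and qs = 5p + 93.
Before the tax: set 226 − 2p = 5p + 93 → p* = $19, q* = 188.
With the tax collected from consumers, demand (in seller-price terms) shifts: qd = 226 − 2(p + 24.5).
New equilibrium: consumers pay $36.5, sellers receive $12, q = 153. (Wedge: pb − ps = 24.5.)
Burden on consumers: $17.5; on sellers: $7. (They sum to $24.5.)
The less price-elastic side of the market bears the larger share of a per-unit tax.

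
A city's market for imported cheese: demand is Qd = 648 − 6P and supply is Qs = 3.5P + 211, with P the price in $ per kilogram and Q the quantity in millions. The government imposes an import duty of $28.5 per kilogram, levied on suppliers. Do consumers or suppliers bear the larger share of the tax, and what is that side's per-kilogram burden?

Before the tax: set 648 − 6P = 3.5P + 211 → P* = $46, Q* = 372.
With the tax collected from suppliers, supply shifts: Qs = 3.5(P − 28.5) + 211.
Solving gives Q = 309 with consumers paying $56.5 and suppliers receiving $28 (the $28.5 wedge).
Per-kilogram burden: consumers $10.5, suppliers $18.
Suppliers take the larger share because supply is less price-elastic here (demand slope 6 vs supply slope 3.5).

Suppliers bear the larger share: $18 per kilogram.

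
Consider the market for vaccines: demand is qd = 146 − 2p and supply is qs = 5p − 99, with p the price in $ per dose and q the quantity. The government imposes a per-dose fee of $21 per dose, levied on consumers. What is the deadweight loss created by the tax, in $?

Deadweight loss = $315.

Without the tax, 146 − 2p = 5p − 99 gives 7p = 245, so p* = $35 and q* = 76.
With the tax collected from consumers, demand (in seller-price terms) shifts: qd = 146 − 2(p + 21).
Solving gives q = 46 with consumers paying $50 and sellers receiving $29 (the $21 wedge).
Quantity falls by |ΔQ| = |76 − 46| = 30.
DWL = ½ · t · |ΔQ| = ½ · 21 · 30 = $315.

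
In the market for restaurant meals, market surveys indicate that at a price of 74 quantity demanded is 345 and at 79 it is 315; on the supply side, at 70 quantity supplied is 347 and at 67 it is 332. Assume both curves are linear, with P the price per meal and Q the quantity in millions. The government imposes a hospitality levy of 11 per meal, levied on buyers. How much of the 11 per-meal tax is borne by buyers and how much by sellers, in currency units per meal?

Buyers bear 5 per meal; sellers bear 6 per meal.

Demand slope: (315 − 345)/(79 − 74) = -6, so Qd = 789 − 6P.
Supply slope: (332 − 347)/(67 − 70) = 5, so Qs = 5P − 3.
Before the tax: set 789 − 6P = 5P − 3 → P* = 72, Q* = 357.
With the tax collected from buyers, demand (in seller-price terms) shifts: Qd = 789 − 6(P + 11).
New equilibrium: buyers pay 77, sellers receive 66, Q = 327. (Wedge: Pb − Ps = 11.)
Burden on buyers: 5; on sellers: 6. (They sum to 11.)
The less price-elastic side of the market bears the larger share of a per-unit tax.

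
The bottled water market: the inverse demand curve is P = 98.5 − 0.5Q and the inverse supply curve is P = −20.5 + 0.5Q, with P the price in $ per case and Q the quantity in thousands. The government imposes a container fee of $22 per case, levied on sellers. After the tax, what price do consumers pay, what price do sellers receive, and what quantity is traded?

Inverting to Q(P) form: Qd = 197 − 2P; Qs = 2P + 41.
Before the tax: set 197 − 2P = 2P + 41 → P* = $39, Q* = 119.
With the tax collected from sellers, supply shifts: Qs = 2(P − 22) + 41.
New equilibrium: consumers pay $50, sellers receive $28, Q = 97. (Wedge: Pb − Ps = 22.)
The less price-elastic side of the market bears the larger share of a per-unit tax.

Consumers pay $50; sellers receive $28; quantity = 97.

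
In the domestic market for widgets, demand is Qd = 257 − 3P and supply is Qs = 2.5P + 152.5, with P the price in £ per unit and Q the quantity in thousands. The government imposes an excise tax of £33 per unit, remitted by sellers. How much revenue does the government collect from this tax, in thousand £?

Before the tax: set 257 − 3P = 2.5P + 152.5 → P* = £19, Q* = 200.
With the tax collected from sellers, supply shifts: Qs = 2.5(P − 33) + 152.5.
New equilibrium: buyers pay £34, sellers receive £1, Q = 155. (Wedge: Pb − Ps = 33.)
Revenue = t · Q = 33 · 155 = £5115.

Tax revenue = £5115 thousand.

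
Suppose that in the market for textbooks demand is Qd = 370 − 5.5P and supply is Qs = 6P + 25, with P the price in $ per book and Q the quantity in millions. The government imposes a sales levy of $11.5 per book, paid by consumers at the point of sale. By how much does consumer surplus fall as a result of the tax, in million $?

Consumer surplus falls by $1131 million.

Before the tax: set 370 − 5.5P = 6P + 25 → P* = $30, Q* = 205.
With the tax collected from consumers, demand (in seller-price terms) shifts: Qd = 370 − 5.5(P + 11.5).
New equilibrium: consumers pay $36, suppliers receive $24.5, Q = 172. (Wedge: Pb − Ps = 11.5.)
ΔCS is the trapezoid between Q = 172 and Q = 205 of height $6: ½ · (205 + 172) · 6 = $1131.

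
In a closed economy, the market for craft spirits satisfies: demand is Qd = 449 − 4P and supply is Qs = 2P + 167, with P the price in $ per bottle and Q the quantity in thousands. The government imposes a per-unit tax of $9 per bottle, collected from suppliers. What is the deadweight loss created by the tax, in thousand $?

Before the tax: set 449 − 4P = 2P + 167 → P* = $47, Q* = 261.
With the tax collected from suppliers, supply shifts: Qs = 2(P − 9) + 167.
New equilibrium: consumers pay $50, suppliers receive $41, Q = 249. (Wedge: Pb − Ps = 9.)
Quantity falls by |ΔQ| = |261 − 249| = 12.
DWL = ½ · t · |ΔQ| = ½ · 9 · 12 = $54.

Deadweight loss = $54 thousand.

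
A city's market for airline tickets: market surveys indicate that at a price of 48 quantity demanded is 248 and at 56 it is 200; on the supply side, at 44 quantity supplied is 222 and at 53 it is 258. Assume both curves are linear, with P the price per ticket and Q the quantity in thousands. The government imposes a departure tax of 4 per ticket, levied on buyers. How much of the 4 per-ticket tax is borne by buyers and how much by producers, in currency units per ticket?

Demand slope: (200 − 248)/(56 − 48) = -6, so Qd = 536 − 6P.
Supply slope: (258 − 222)/(53 − 44) = 4, so Qs = 4P + 46.
Without the tax, 536 − 6P = 4P + 46 gives 10P = 490, so P* = 49 and Q* = 242.
With the tax collected from buyers, demand (in seller-price terms) shifts: Qd = 536 − 6(P + 4).
New equilibrium: buyers pay 50.6, producers receive 46.6, Q = 232.4. (Wedge: Pb − Ps = 4.)
Burden on buyers: 1.6; on producers: 2.4. (They sum to 4.)
The less price-elastic side of the market bears the larger share of a per-unit tax.

Buyers bear 1.6 per ticket; producers bear 2.4 per ticket.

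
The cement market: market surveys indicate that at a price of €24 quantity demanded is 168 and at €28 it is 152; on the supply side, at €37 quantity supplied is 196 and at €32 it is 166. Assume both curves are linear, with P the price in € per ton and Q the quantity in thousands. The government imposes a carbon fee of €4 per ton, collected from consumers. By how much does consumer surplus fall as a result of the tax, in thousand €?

Consumer surplus falls by €343.68 thousand.

Demand slope: (152 − 168)/(28 − 24) = -4, so Qd = 264 − 4P.
Supply slope: (166 − 196)/(32 − 37) = 6, so Qs = 6P − 26.
Without the tax, 264 − 4P = 6P − 26 gives 10P = 290, so P* = €29 and Q* = 148.
With the tax collected from consumers, demand (in seller-price terms) shifts: Qd = 264 − 4(P + 4).
Solving gives Q = 138.4 with consumers paying €31.4 and suppliers receiving €27.4 (the €4 wedge).
ΔCS is the trapezoid between Q = 138.4 and Q = 148 of height €2.4: ½ · (148 + 138.4) · 2.4 = €343.68.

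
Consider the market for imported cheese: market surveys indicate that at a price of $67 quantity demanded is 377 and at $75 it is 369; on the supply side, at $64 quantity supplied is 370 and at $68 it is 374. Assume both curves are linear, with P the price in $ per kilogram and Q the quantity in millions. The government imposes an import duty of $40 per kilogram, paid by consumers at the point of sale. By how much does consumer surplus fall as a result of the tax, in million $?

Demand slope: (369 − 377)/(75 − 67) = -1, so Qd = 444 − P.
Supply slope: (374 − 370)/(68 − 64) = 1, so Qs = P + 306.
Before the tax: set 444 − P = P + 306 → P* = $69, Q* = 375.
With the tax collected from consumers, demand (in seller-price terms) shifts: Qd = 444 − (P + 40).
Solving gives Q = 355 with consumers paying $89 and suppliers receiving $49 (the $40 wedge).
ΔCS is the trapezoid between Q = 355 and Q = 375 of height $20: ½ · (375 + 355) · 20 = $7300.

Consumer surplus falls by $7300 million.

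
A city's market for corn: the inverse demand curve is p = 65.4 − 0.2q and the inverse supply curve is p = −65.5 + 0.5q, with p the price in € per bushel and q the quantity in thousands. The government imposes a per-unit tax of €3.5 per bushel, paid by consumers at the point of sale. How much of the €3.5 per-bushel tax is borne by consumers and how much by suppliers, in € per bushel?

Consumers bear €1 per bushel; suppliers bear €2.5 per bushel.

Inverting to q(p) form: qd = 327 − 5p; qs = 2p + 131.
Before the tax: set 327 − 5p = 2p + 131 → p* = €28, q* = 187.
With the tax collected from consumers, demand (in seller-price terms) shifts: qd = 327 − 5(p + 3.5).
Solving gives q = 182 with consumers paying €29 and suppliers receiving €25.5 (the €3.5 wedge).
Burden on consumers: €1; on suppliers: €2.5. (They sum to €3.5.)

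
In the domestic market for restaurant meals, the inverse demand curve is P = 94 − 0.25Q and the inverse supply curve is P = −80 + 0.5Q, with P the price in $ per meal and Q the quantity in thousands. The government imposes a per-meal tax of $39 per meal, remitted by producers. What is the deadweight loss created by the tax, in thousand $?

Deadweight loss = $1014 thousand.

Rewrite in direct form: Qd = 376 − 4P and Qs = 2P + 160.
Before the tax: set 376 − 4P = 2P + 160 → P* = $36, Q* = 232.
With the tax collected from producers, supply shifts: Qs = 2(P − 39) + 160.
Solving gives Q = 180 with buyers paying $49 and producers receiving $10 (the $39 wedge).
Quantity falls by |ΔQ| = |232 − 180| = 52.
DWL = ½ · t · |ΔQ| = ½ · 39 · 52 = $1014.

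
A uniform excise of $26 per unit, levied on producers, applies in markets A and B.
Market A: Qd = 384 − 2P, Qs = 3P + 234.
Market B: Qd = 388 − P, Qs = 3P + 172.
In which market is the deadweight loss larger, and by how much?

Market A: pre-tax P* = $30, Q* = 324; post-tax Q = 292.8; deadweight loss = $405.6.
Market B: pre-tax P* = $54, Q* = 334; post-tax Q = 314.5; deadweight loss = $253.5.
Difference: $405.6 vs $253.5 → market A is larger by $152.1.

Market A, by $152.1.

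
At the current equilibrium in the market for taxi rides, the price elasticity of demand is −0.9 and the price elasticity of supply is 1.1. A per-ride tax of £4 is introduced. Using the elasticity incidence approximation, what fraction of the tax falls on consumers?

Consumers' share ≈ 0.55.

Incidence ratio: consumers' share ≈ εs / (εs + |εd|) = 1.1 / (1.1 + 0.9) = 0.55.
Supply is the more elastic side, so consumers bear the larger share.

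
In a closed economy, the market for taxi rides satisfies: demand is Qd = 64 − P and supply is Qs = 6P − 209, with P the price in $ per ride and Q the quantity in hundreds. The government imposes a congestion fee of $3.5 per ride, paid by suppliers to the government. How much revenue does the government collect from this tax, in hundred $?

Before the tax: set 64 − P = 6P − 209 → P* = $39, Q* = 25.
With the tax collected from suppliers, supply shifts: Qs = 6(P − 3.5) − 209.
Solving gives Q = 22 with consumers paying $42 and suppliers receiving $38.5 (the $3.5 wedge).
Revenue = t · Q = 3.5 · 22 = $77.

Tax revenue = $77 hundred.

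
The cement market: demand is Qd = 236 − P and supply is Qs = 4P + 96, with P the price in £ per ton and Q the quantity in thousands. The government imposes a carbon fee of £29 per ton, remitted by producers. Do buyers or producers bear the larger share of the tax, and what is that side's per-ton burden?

Buyers bear the larger share: £23.2 per ton.

Without the tax, 236 − P = 4P + 96 gives 5P = 140, so P* = £28 and Q* = 208.
With the tax collected from producers, supply shifts: Qs = 4(P − 29) + 96.
New equilibrium: buyers pay £51.2, producers receive £22.2, Q = 184.8. (Wedge: Pb − Ps = 29.)
Per-ton burden: buyers £23.2, producers £5.8.
Buyers take the larger share because demand is less price-elastic here (demand slope 1 vs supply slope 4).
The less price-elastic side of the market bears the larger share of a per-unit tax.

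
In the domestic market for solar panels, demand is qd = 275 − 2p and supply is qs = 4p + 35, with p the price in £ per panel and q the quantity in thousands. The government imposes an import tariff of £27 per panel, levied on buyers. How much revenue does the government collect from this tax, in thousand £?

Without the tax, 275 − 2p = 4p + 35 gives 6p = 240, so p* = £40 and q* = 195.
With the tax collected from buyers, demand (in seller-price terms) shifts: qd = 275 − 2(p + 27).
Solving gives q = 159 with buyers paying £58 and producers receiving £31 (the £27 wedge).
Revenue = t · Q = 27 · 159 = £4293.

Tax revenue = £4293 thousand.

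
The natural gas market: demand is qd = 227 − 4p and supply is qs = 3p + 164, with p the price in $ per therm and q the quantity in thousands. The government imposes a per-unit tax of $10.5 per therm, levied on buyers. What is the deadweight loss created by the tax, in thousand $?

Before the tax: set 227 − 4p = 3p + 164 → p* = $9, q* = 191.
With the tax collected from buyers, demand (in seller-price terms) shifts: qd = 227 − 4(p + 10.5).
Solving gives q = 173 with buyers paying $13.5 and producers receiving $3 (the $10.5 wedge).
Quantity falls by |ΔQ| = |191 − 173| = 18.
DWL = ½ · t · |ΔQ| = ½ · 10.5 · 18 = $94.5.

Deadweight loss = $94.5 thousand.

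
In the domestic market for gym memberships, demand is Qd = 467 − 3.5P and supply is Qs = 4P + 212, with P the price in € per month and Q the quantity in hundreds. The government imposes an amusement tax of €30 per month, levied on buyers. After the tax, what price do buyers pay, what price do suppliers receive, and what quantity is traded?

Buyers pay €50; suppliers receive €20; quantity = 292.

Without the tax, 467 − 3.5P = 4P + 212 gives 7.5P = 255, so P* = €34 and Q* = 348.
With the tax collected from buyers, demand (in seller-price terms) shifts: Qd = 467 − 3.5(P + 30).
Solving gives Q = 292 with buyers paying €50 and suppliers receiving €20 (the €30 wedge).
The less price-elastic side of the market bears the larger share of a per-unit tax.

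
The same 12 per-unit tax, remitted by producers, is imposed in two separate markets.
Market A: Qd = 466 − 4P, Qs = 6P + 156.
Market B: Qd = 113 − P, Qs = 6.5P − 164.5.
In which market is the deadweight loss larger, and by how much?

Market A: pre-tax P* = 31, Q* = 342; post-tax Q = 313.2; deadweight loss = 172.8.
Market B: pre-tax P* = 37, Q* = 76; post-tax Q = 65.6; deadweight loss = 62.4.
Difference: 172.8 vs 62.4 → market A is larger by 110.4.

Market A, by 110.4.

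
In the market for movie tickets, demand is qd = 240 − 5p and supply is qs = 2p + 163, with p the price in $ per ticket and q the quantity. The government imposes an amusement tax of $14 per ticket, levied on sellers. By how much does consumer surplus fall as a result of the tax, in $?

Before the tax: set 240 − 5p = 2p + 163 → p* = $11, q* = 185.
With the tax collected from sellers, supply shifts: qs = 2(p − 14) + 163.
Solving gives q = 165 with buyers paying $15 and sellers receiving $1 (the $14 wedge).
ΔCS is the trapezoid between Q = 165 and Q = 185 of height $4: ½ · (185 + 165) · 4 = $700.

Consumer surplus falls by $700.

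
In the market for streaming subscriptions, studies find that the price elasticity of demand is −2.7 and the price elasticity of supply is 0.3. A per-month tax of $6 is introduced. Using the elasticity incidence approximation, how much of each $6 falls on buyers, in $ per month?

Incidence ratio: buyers' share ≈ εs / (εs + |εd|) = 0.3 / (0.3 + 2.7) = 0.1.
So buyers bear ≈ 0.1 × $6 = $0.6; sellers bear $5.4.

Buyers bear ≈ $0.6 per month.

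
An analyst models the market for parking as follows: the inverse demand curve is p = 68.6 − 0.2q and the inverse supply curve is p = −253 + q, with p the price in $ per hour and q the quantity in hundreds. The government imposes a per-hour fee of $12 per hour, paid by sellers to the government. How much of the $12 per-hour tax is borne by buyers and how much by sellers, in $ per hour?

Buyers bear $2 per hour; sellers bear $10 per hour.

Inverting to q(p) form: qd = 343 − 5p; qs = p + 253.
Before the tax: set 343 − 5p = p + 253 → p* = $15, q* = 268.
With the tax collected from sellers, supply shifts: qs = (p − 12) + 253.
New equilibrium: buyers pay $17, sellers receive $5, q = 258. (Wedge: pb − ps = 12.)
Burden on buyers: $2; on sellers: $10. (They sum to $12.)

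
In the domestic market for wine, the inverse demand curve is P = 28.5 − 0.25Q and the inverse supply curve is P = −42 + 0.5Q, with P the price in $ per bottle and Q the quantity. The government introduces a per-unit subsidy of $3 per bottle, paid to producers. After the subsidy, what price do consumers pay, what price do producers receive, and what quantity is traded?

Consumers pay $4; producers receive $7; quantity = 98.

Rewrite in direct form: Qd = 114 − 4P and Qs = 2P + 84.
Without the subsidy, 114 − 4P = 2P + 84 gives 6P = 30, so P* = $5 and Q* = 94.
With a per-unit subsidy paid to producers, each receives P + 3 per unit sold, so supply becomes Qs = 2(P + 3) + 84.
New equilibrium: consumers pay $4, producers receive $7, Q = 98. (Wedge: Pb − Ps = −3.)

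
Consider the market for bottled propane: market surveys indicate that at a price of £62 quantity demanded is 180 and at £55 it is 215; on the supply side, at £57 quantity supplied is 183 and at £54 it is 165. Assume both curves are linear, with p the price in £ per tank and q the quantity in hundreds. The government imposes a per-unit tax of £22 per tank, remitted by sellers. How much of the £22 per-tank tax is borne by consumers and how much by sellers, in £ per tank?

Consumers bear £12 per tank; sellers bear £10 per tank.

Demand slope: (215 − 180)/(55 − 62) = -5, so qd = 490 − 5p.
Supply slope: (165 − 183)/(54 − 57) = 6, so qs = 6p − 159.
Without the tax, 490 − 5p = 6p − 159 gives 11p = 649, so p* = £59 and q* = 195.
With the tax collected from sellers, supply shifts: qs = 6(p − 22) − 159.
Solving gives q = 135 with consumers paying £71 and sellers receiving £49 (the £22 wedge).
Burden on consumers: £12; on sellers: £10. (They sum to £22.)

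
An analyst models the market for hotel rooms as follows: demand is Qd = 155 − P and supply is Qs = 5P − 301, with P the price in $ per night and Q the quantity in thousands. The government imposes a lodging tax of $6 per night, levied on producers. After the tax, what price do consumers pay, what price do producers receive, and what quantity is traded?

Before the tax: set 155 − P = 5P − 301 → P* = $76, Q* = 79.
With the tax collected from producers, supply shifts: Qs = 5(P − 6) − 301.
Solving gives Q = 74 with consumers paying $81 and producers receiving $75 (the $6 wedge).

Consumers pay $81; producers receive $75; quantity = 74.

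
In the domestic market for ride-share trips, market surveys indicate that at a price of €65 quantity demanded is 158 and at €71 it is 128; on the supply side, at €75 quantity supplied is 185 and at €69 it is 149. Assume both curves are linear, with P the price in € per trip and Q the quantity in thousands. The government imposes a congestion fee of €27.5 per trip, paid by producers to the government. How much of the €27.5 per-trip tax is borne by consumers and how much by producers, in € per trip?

Demand slope: (128 − 158)/(71 − 65) = -5, so Qd = 483 − 5P.
Supply slope: (149 − 185)/(69 − 75) = 6, so Qs = 6P − 265.
Without the tax, 483 − 5P = 6P − 265 gives 11P = 748, so P* = €68 and Q* = 143.
With the tax collected from producers, supply shifts: Qs = 6(P − 27.5) − 265.
New equilibrium: consumers pay €83, producers receive €55.5, Q = 68. (Wedge: Pb − Ps = 27.5.)
Burden on consumers: €15; on producers: €12.5. (They sum to €27.5.)
The less price-elastic side of the market bears the larger share of a per-unit tax.

Consumers bear €15 per trip; producers bear €12.5 per trip.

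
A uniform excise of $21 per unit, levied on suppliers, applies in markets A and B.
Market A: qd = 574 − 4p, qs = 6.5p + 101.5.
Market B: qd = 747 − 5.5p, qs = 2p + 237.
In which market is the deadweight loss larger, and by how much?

Market A, by $222.6.

Market A: pre-tax p* = $45, q* = 394; post-tax q = 342; deadweight loss = $546.
Market B: pre-tax p* = $68, q* = 373; post-tax q = 342.2; deadweight loss = $323.4.
Difference: $546 vs $323.4 → market A is larger by $222.6.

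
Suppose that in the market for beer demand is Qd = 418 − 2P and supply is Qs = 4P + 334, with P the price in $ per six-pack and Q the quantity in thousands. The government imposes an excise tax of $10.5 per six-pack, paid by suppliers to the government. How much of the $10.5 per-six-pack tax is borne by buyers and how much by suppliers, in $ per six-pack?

Buyers bear $7 per six-pack; suppliers bear $3.5 per six-pack.

Without the tax, 418 − 2P = 4P + 334 gives 6P = 84, so P* = $14 and Q* = 390.
With the tax collected from suppliers, supply shifts: Qs = 4(P − 10.5) + 334.
New equilibrium: buyers pay $21, suppliers receive $10.5, Q = 376. (Wedge: Pb − Ps = 10.5.)
Burden on buyers: $7; on suppliers: $3.5. (They sum to $10.5.)
The less price-elastic side of the market bears the larger share of a per-unit tax.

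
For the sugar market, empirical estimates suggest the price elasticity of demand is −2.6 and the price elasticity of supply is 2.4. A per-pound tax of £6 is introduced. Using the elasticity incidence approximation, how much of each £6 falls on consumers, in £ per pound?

Incidence ratio: consumers' share ≈ εs / (εs + |εd|) = 2.4 / (2.4 + 2.6) = 0.48.
So consumers bear ≈ 0.48 × £6 = £2.88; producers bear £3.12.

Consumers bear ≈ £2.88 per pound.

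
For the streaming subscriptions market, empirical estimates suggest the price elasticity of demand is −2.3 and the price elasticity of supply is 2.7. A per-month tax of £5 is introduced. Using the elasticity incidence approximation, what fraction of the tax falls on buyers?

Incidence ratio: buyers' share ≈ εs / (εs + |εd|) = 2.7 / (2.7 + 2.3) = 0.54.
Supply is the more elastic side, so buyers bear the larger share.

Buyers' share ≈ 0.54.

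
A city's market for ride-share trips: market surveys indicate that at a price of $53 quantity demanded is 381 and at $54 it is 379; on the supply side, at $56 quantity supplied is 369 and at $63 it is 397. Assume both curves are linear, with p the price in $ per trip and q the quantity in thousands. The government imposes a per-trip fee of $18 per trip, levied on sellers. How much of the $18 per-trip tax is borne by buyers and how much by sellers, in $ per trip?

Demand slope: (379 − 381)/(54 − 53) = -2, so qd = 487 − 2p.
Supply slope: (397 − 369)/(63 − 56) = 4, so qs = 4p + 145.
Without the tax, 487 − 2p = 4p + 145 gives 6p = 342, so p* = $57 and q* = 373.
With the tax collected from sellers, supply shifts: qs = 4(p − 18) + 145.
Solving gives q = 349 with buyers paying $69 and sellers receiving $51 (the $18 wedge).
Burden on buyers: $12; on sellers: $6. (They sum to $18.)

Buyers bear $12 per trip; sellers bear $6 per trip.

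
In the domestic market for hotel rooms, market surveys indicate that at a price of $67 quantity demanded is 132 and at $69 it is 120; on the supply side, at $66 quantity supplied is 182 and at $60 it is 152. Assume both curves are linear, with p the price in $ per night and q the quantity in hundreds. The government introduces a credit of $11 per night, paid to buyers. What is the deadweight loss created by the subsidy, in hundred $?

Deadweight loss = $165 hundred.

Demand slope: (120 − 132)/(69 − 67) = -6, so qd = 534 − 6p.
Supply slope: (152 − 182)/(60 − 66) = 5, so qs = 5p − 148.
Before the subsidy: set 534 − 6p = 5p − 148 → p* = $62, q* = 162.
With a per-unit subsidy paid to buyers, each effectively pays p − 11, so demand becomes qd = 534 − 6(p − 11).
New equilibrium: buyers pay $57, producers receive $68, q = 192. (Wedge: pb − ps = −11.)
Quantity rises by |ΔQ| = |162 − 192| = 30.
DWL = ½ · t · |ΔQ| = ½ · 11 · 30 = $165.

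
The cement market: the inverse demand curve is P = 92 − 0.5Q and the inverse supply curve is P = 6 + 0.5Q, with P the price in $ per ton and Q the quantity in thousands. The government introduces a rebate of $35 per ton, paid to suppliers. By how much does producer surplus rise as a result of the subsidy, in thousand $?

Rewrite in direct form: Qd = 184 − 2P and Qs = 2P − 12.
Without the subsidy, 184 − 2P = 2P − 12 gives 4P = 196, so P* = $49 and Q* = 86.
With a per-unit subsidy paid to suppliers, each receives P + 35 per unit sold, so supply becomes Qs = 2(P + 35) − 12.
New equilibrium: buyers pay $31.5, suppliers receive $66.5, Q = 121. (Wedge: Pb − Ps = −35.)
ΔPS is the trapezoid between Q = 121 and Q = 86 of height $17.5: ½ · (86 + 121) · 17.5 = $1811.25.

Producer surplus rises by $1811.25 thousand.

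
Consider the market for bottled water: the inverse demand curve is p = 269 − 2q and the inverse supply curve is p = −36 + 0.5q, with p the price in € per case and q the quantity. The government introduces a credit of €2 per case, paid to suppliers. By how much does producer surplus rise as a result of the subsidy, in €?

Rewrite in direct form: qd = 134.5 − 0.5p and qs = 2p + 72.
Without the subsidy, 134.5 − 0.5p = 2p + 72 gives 2.5p = 62.5, so p* = €25 and q* = 122.
With a per-unit subsidy paid to suppliers, each receives p + 2 per unit sold, so supply becomes qs = 2(p + 2) + 72.
New equilibrium: buyers pay €23.4, suppliers receive €25.4, q = 122.8. (Wedge: pb − ps = −2.)
ΔPS is the trapezoid between Q = 122.8 and Q = 122 of height €0.4: ½ · (122 + 122.8) · 0.4 = €48.96.

Producer surplus rises by €48.96.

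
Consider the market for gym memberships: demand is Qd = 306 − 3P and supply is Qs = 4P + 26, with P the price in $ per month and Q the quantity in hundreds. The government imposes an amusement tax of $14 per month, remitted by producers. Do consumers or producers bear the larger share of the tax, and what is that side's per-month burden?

Without the tax, 306 − 3P = 4P + 26 gives 7P = 280, so P* = $40 and Q* = 186.
With the tax collected from producers, supply shifts: Qs = 4(P − 14) + 26.
Solving gives Q = 162 with consumers paying $48 and producers receiving $34 (the $14 wedge).
Per-month burden: consumers $8, producers $6.
Consumers take the larger share because demand is less price-elastic here (demand slope 3 vs supply slope 4).
The less price-elastic side of the market bears the larger share of a per-unit tax.

Consumers bear the larger share: $8 per month.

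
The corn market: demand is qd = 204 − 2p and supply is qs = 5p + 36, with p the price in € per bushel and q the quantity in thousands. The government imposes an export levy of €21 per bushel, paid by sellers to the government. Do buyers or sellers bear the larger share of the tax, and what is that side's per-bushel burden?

Buyers bear the larger share: €15 per bushel.

Before the tax: set 204 − 2p = 5p + 36 → p* = €24, q* = 156.
With the tax collected from sellers, supply shifts: qs = 5(p − 21) + 36.
New equilibrium: buyers pay €39, sellers receive €18, q = 126. (Wedge: pb − ps = 21.)
Per-bushel burden: buyers €15, sellers €6.
Buyers take the larger share because demand is less price-elastic here (demand slope 2 vs supply slope 5).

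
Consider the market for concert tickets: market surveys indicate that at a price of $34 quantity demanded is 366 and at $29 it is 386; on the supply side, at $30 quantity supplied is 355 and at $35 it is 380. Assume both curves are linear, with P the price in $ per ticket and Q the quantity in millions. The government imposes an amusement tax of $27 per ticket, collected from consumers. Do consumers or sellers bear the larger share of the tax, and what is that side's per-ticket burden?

Demand slope: (386 − 366)/(29 − 34) = -4, so Qd = 502 − 4P.
Supply slope: (380 − 355)/(35 − 30) = 5, so Qs = 5P + 205.
Without the tax, 502 − 4P = 5P + 205 gives 9P = 297, so P* = $33 and Q* = 370.
With the tax collected from consumers, demand (in seller-price terms) shifts: Qd = 502 − 4(P + 27).
Solving gives Q = 310 with consumers paying $48 and sellers receiving $21 (the $27 wedge).
Per-ticket burden: consumers $15, sellers $12.
Consumers take the larger share because demand is less price-elastic here (demand slope 4 vs supply slope 5).

Consumers bear the larger share: $15 per ticket.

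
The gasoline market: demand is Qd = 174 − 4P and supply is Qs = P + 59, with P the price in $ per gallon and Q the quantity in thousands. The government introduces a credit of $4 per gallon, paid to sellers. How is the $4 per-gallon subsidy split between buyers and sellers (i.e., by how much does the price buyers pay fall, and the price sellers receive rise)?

Buyers gain $0.8 per gallon; sellers gain $3.2 per gallon.

Without the subsidy, 174 − 4P = P + 59 gives 5P = 115, so P* = $23 and Q* = 82.
With a per-unit subsidy paid to sellers, each receives P + 4 per unit sold, so supply becomes Qs = (P + 4) + 59.
Solving gives Q = 85.2 with buyers paying $22.2 and sellers receiving $26.2 (the $4 wedge).
Gain to buyers: $0.8; to sellers: $3.2. (They sum to $4.)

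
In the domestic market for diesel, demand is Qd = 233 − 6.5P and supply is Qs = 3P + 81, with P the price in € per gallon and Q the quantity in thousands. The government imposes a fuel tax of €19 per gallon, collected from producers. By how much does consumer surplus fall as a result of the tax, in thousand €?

Before the tax: set 233 − 6.5P = 3P + 81 → P* = €16, Q* = 129.
With the tax collected from producers, supply shifts: Qs = 3(P − 19) + 81.
New equilibrium: buyers pay €22, producers receive €3, Q = 90. (Wedge: Pb − Ps = 19.)
ΔCS is the trapezoid between Q = 90 and Q = 129 of height €6: ½ · (129 + 90) · 6 = €657.

Consumer surplus falls by €657 thousand.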